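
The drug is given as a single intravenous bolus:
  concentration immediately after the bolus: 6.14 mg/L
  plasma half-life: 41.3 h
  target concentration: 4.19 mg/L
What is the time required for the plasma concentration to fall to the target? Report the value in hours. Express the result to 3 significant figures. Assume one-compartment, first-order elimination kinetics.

22.8 h

k = ln2 / t½ = 0.693147 / 41.3 = 0.01678 h⁻¹
t = ln(C₀ / C) / k = ln(6.140 / 4.19) / 0.01678
  = ln(1.465) / 0.01678 = 0.3819 / 0.01678 = 22.76 h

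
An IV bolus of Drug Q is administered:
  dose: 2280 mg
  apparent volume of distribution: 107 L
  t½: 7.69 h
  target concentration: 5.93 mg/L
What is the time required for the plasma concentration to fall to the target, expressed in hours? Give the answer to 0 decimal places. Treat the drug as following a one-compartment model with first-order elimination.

C₀ = Dose / Vd = 2280 / 107 = 21.31 mg/L
k = ln2 / t½ = 0.693147 / 7.69 = 0.09014 h⁻¹
t = ln(C₀ / C) / k = ln(21.31 / 5.93) / 0.09014
  = ln(3.594) / 0.09014 = 1.279 / 0.09014 = 14.19 h

14 h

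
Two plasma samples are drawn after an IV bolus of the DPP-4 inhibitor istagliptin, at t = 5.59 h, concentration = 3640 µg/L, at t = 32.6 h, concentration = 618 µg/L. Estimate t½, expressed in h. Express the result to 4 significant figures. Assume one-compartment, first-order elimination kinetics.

k = ln(C₁/C₂) / (t₂ − t₁) = ln(3640/618) / (32.6 − 5.59)
  = 1.773 / 27.01 = 0.06564 h⁻¹
t½ = ln2 / k = 0.693147 / 0.06564 = 10.56 h

10.56 h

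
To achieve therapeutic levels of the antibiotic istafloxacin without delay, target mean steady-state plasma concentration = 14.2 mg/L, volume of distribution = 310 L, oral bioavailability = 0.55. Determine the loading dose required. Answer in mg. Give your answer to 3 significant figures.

LD = Css × Vd / F = 14.2 × 310 / 0.55 = 8004 mg

8000 mg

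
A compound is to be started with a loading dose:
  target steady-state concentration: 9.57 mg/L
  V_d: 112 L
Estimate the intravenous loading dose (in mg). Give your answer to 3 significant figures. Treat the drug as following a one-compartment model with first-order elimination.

1070 mg

LD = Css × Vd = 9.57 × 112 = 1072 mg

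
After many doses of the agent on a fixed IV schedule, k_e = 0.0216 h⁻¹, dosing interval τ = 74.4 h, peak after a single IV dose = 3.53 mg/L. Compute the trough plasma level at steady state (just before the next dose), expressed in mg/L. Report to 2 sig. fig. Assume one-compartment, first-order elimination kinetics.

0.89 mg/L

e^(−kτ) = e^(−0.02160 × 74.4) = 0.2005
Accumulation ratio R = 1 / (1 − e^(−kτ)) = 1 / (1 − 0.2005) = 1.251
Steady-state trough = C₀ × R × e^(−kτ) = 3.53 × 1.251 × 0.2005 = 0.8854 mg/L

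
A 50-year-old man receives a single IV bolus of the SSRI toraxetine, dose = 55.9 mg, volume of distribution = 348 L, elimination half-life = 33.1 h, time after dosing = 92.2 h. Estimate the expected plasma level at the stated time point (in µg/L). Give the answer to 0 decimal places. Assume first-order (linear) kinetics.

23 µg/L

C₀ = Dose / Vd = 55.90 / 348 = 0.1606 mg/L
k = ln2 / t½ = 0.693147 / 33.1 = 0.02094 h⁻¹
C = C₀ · e^(−k·t) = 0.1606 × e^(−0.02094 × 92.2)
  = 0.1606 × 0.1451 = 0.02330 mg/L
Convert: 0.02330 mg/L × 1000 = 23.30 µg/L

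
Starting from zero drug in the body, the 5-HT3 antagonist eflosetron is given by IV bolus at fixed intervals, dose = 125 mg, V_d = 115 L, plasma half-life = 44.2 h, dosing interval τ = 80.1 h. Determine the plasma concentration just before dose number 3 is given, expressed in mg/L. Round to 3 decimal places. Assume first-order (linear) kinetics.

0.398 mg/L

C₀ per dose = Dose / Vd = 125 / 115 = 1.087 mg/L
k = ln2 / t½ = 0.693147 / 44.2 = 0.01568 h⁻¹
Fraction remaining after one interval: r = e^(−kτ) = e^(−0.01568 × 80.1) = 0.2848
Before dose 3, 2 doses have been given (aged 1τ, 2τ).
C_trough = C₀ × (r + r²) = 1.087 × (0.2848 + 0.08111) = 0.3977 mg/L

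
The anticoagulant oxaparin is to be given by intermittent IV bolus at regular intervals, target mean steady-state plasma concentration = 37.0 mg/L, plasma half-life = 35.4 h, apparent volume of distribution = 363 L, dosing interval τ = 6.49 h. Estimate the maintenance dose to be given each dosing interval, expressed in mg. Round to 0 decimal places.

1707 mg

k = ln2 / t½ = 0.693147 / 35.4 = 0.01958 h⁻¹
CL = k × Vd = 0.01958 × 363 = 7.108 L/h
At steady state, Dose/τ = Css × CL.
Dose = Css × CL × τ = 37.0 × 7.108 × 6.49 = 1707 mg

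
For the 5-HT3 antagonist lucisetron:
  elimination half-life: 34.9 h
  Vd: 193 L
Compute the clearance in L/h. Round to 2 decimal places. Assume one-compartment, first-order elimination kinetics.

k = ln2 / t½ = 0.693147 / 34.9 = 0.01986 h⁻¹
CL = k × Vd = 0.01986 × 193 = 3.833 L/h

3.83 L/h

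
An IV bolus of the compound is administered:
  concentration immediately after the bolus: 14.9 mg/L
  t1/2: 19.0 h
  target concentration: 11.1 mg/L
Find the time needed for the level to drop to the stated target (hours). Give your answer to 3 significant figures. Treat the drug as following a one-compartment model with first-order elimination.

k = ln2 / t½ = 0.693147 / 19.0 = 0.03648 h⁻¹
t = ln(C₀ / C) / k = ln(14.90 / 11.1) / 0.03648
  = ln(1.342) / 0.03648 = 0.2942 / 0.03648 = 8.065 h

8.07 h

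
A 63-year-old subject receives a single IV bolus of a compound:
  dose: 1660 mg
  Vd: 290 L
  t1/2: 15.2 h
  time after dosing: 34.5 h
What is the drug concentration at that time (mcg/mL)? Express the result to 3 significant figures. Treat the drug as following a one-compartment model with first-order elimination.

1.19 mcg/mL

C₀ = Dose / Vd = 1660 / 290 = 5.724 mg/L
k = ln2 / t½ = 0.693147 / 15.2 = 0.04560 h⁻¹
C = C₀ · e^(−k·t) = 5.724 × e^(−0.04560 × 34.5)
  = 5.724 × 0.2074 = 1.187 mg/L
(1.187 mg/L = 1.187 mcg/mL)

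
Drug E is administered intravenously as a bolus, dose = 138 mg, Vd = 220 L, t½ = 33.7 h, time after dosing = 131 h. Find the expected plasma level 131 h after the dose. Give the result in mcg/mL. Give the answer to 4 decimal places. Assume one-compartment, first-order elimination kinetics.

0.0424 mcg/mL

C₀ = Dose / Vd = 138.0 / 220 = 0.6273 mg/L
k = ln2 / t½ = 0.693147 / 33.7 = 0.02057 h⁻¹
C = C₀ · e^(−k·t) = 0.6273 × e^(−0.02057 × 131)
  = 0.6273 × 0.06756 = 0.04238 mg/L
(0.04238 mg/L = 0.04238 mcg/mL)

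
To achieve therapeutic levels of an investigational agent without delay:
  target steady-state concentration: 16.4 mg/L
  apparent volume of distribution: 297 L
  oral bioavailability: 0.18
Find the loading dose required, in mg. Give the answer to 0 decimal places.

LD = Css × Vd / F = 16.4 × 297 / 0.18 = 27060 mg

27060 mg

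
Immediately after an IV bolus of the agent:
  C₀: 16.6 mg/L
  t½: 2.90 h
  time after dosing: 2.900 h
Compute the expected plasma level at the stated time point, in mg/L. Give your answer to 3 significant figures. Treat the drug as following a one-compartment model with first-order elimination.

k = ln2 / t½ = 0.693147 / 2.90 = 0.2390 h⁻¹
t / t½ = 2.900 / 2.90 = 1 half-lives
C = C₀ × (1/2)^1 = 16.60 × 0.5000 = 8.300 mg/L

8.30 mg/L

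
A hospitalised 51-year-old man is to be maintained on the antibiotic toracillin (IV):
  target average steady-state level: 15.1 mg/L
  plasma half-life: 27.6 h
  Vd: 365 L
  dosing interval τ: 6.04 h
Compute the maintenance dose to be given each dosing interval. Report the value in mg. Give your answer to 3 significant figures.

k = ln2 / t½ = 0.693147 / 27.6 = 0.02511 h⁻¹
CL = k × Vd = 0.02511 × 365 = 9.165 L/h
At steady state, Dose/τ = Css × CL.
Dose = Css × CL × τ = 15.1 × 9.165 × 6.04 = 835.9 mg

836 mg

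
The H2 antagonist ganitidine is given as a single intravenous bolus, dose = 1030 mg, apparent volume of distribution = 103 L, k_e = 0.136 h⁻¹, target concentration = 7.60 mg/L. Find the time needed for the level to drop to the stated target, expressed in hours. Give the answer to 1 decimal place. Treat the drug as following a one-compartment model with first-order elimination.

2.0 h

C₀ = Dose / Vd = 1030 / 103 = 10.00 mg/L
t = ln(C₀ / C) / k = ln(10.00 / 7.60) / 0.1360
  = ln(1.316) / 0.1360 = 0.2746 / 0.1360 = 2.019 h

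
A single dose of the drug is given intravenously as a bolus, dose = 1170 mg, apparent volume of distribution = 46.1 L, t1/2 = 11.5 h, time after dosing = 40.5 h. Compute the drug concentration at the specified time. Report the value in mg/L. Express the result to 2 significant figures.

2.2 mg/L

C₀ = Dose / Vd = 1170 / 46.1 = 25.38 mg/L
k = ln2 / t½ = 0.693147 / 11.5 = 0.06027 h⁻¹
C = C₀ · e^(−k·t) = 25.38 × e^(−0.06027 × 40.5)
  = 25.38 × 0.08708 = 2.210 mg/L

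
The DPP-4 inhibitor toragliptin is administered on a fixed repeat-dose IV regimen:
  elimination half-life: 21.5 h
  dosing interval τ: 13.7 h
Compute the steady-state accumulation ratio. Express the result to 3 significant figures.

2.80

k = ln2 / t½ = 0.693147 / 21.5 = 0.03224 h⁻¹
e^(−kτ) = e^(−0.03224 × 13.7) = 0.6430
Accumulation ratio R = 1 / (1 − e^(−kτ)) = 1 / (1 − 0.6430) = 2.801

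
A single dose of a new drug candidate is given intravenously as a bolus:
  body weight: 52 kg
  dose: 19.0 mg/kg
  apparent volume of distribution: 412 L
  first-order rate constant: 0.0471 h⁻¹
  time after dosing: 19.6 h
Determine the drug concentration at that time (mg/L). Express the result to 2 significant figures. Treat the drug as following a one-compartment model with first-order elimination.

0.95 mg/L

Total dose = 19.0 × 52 = 988.0 mg
C₀ = Dose / Vd = 988.0 / 412 = 2.398 mg/L
C = C₀ · e^(−k·t) = 2.398 × e^(−0.04710 × 19.6)
  = 2.398 × 0.3973 = 0.9527 mg/L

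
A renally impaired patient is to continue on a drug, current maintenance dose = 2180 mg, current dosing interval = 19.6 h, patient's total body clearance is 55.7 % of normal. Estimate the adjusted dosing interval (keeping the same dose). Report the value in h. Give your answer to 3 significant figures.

35.2 h

To keep the same average steady-state level, dosing rate must scale with clearance.
CL ratio = 55.7 / 100 = 0.5570
New interval (same dose) = 19.6 / 0.5570 = 35.19 h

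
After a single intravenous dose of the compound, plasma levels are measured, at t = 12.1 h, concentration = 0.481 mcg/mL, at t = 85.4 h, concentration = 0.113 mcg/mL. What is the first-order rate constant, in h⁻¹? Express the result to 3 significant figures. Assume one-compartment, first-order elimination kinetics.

0.0198 h⁻¹

k = ln(C₁/C₂) / (t₂ − t₁) = ln(0.481/0.113) / (85.4 − 12.1)
  = 1.448 / 73.30 = 0.01975 h⁻¹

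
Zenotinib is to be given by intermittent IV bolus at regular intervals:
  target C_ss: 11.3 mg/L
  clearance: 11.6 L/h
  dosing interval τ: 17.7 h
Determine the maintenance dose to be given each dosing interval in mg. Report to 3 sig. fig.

2320 mg

At steady state, Dose/τ = Css × CL.
Dose = Css × CL × τ = 11.3 × 11.60 × 17.7 = 2320 mg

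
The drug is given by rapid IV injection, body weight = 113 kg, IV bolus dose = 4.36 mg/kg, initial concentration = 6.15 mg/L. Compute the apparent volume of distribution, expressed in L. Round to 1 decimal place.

80.1 L

Dose = 4.36 × 113 = 492.7 mg
Vd = Dose / C₀ = 492.7 / 6.15 = 80.11 L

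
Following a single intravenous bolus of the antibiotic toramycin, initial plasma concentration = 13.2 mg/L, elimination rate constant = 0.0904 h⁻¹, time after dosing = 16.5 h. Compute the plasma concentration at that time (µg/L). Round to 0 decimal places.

2970 µg/L

C = C₀ · e^(−k·t) = 13.20 × e^(−0.09040 × 16.5)
  = 13.20 × 0.2250 = 2.970 mg/L
Convert: 2.970 mg/L × 1000 = 2970 µg/L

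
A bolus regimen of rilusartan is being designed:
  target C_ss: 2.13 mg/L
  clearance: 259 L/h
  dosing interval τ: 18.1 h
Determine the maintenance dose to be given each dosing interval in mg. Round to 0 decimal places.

9985 mg

At steady state, Dose/τ = Css × CL.
Dose = Css × CL × τ = 2.13 × 259.0 × 18.1 = 9985 mg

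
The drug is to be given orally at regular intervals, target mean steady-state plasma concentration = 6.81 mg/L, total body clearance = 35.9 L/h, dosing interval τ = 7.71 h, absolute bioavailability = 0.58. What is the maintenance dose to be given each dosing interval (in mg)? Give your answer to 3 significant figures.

At steady state, F × (Dose/τ) = Css × CL.
Dose = Css × CL × τ / F = 6.81 × 35.90 × 7.71 / 0.58 = 3250 mg

3250 mg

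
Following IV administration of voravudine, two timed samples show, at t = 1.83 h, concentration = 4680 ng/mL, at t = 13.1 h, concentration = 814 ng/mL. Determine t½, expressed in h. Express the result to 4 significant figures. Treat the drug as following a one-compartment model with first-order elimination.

4.466 h

k = ln(C₁/C₂) / (t₂ − t₁) = ln(4680/814) / (13.1 − 1.83)
  = 1.749 / 11.27 = 0.1552 h⁻¹
t½ = ln2 / k = 0.693147 / 0.1552 = 4.466 h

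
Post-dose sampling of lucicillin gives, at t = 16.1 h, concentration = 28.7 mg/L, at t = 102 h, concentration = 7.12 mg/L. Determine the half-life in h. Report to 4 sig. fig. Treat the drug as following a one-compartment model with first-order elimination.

42.71 h

k = ln(C₁/C₂) / (t₂ − t₁) = ln(28.7/7.12) / (102 − 16.1)
  = 1.394 / 85.90 = 0.01623 h⁻¹
t½ = ln2 / k = 0.693147 / 0.01623 = 42.71 h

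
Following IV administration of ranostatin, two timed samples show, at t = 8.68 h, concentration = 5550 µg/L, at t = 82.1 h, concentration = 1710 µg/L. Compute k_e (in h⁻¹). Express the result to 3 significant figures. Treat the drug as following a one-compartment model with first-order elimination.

0.0160 h⁻¹

k = ln(C₁/C₂) / (t₂ − t₁) = ln(5550/1710) / (82.1 − 8.68)
  = 1.177 / 73.42 = 0.01603 h⁻¹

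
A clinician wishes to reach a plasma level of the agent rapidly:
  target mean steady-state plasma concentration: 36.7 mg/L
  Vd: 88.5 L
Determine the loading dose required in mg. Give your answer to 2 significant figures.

3200 mg

LD = Css × Vd = 36.7 × 88.5 = 3248 mg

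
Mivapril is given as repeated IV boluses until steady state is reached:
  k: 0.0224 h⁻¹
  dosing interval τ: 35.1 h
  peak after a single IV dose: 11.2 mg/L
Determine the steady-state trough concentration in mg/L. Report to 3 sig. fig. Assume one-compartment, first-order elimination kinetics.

e^(−kτ) = e^(−0.02240 × 35.1) = 0.4556
Accumulation ratio R = 1 / (1 − e^(−kτ)) = 1 / (1 − 0.4556) = 1.837
Steady-state trough = C₀ × R × e^(−kτ) = 11.2 × 1.837 × 0.4556 = 9.374 mg/L

9.37 mg/L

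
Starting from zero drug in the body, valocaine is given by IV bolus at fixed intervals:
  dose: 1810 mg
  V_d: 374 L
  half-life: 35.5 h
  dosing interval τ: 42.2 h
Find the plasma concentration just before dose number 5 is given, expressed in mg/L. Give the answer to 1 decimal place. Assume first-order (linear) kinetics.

3.6 mg/L

C₀ per dose = Dose / Vd = 1810 / 374 = 4.840 mg/L
k = ln2 / t½ = 0.693147 / 35.5 = 0.01953 h⁻¹
Fraction remaining after one interval: r = e^(−kτ) = e^(−0.01953 × 42.2) = 0.4386
Before dose 5, 4 doses have been given (aged 1τ, 2τ, 3τ, 4τ).
C_trough = C₀ × (r + r² + … + r^4) = C₀ × r(1−r^4)/(1−r)
        = 4.840 × 0.4386 × (1 − 0.03701) / (1 − 0.4386) = 3.641 mg/L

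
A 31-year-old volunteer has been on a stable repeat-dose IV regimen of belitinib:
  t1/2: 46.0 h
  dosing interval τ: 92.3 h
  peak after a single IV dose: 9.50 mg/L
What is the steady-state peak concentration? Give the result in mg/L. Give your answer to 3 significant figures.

12.6 mg/L

k = ln2 / t½ = 0.693147 / 46.0 = 0.01507 h⁻¹
e^(−kτ) = e^(−0.01507 × 92.3) = 0.2488
Accumulation ratio R = 1 / (1 − e^(−kτ)) = 1 / (1 − 0.2488) = 1.331
Steady-state peak = C₀ × R = 9.50 × 1.331 = 12.64 mg/L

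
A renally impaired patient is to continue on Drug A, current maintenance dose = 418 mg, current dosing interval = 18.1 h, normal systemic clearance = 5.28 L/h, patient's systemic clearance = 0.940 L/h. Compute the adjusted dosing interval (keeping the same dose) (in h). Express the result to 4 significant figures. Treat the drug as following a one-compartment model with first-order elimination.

101.7 h

To keep the same average steady-state level, dosing rate must scale with clearance.
CL ratio = 0.940 / 5.28 = 0.1780
New interval (same dose) = 18.1 / 0.1780 = 101.7 h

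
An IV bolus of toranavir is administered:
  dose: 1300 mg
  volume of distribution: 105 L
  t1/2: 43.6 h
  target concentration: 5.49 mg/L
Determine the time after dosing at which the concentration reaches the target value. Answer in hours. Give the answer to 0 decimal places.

C₀ = Dose / Vd = 1300 / 105 = 12.38 mg/L
k = ln2 / t½ = 0.693147 / 43.6 = 0.01590 h⁻¹
t = ln(C₀ / C) / k = ln(12.38 / 5.49) / 0.01590
  = ln(2.255) / 0.01590 = 0.8131 / 0.01590 = 51.14 h

51 h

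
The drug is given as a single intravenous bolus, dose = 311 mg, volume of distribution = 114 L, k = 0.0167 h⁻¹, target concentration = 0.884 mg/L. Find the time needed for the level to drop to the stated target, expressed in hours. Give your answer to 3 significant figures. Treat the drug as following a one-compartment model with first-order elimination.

C₀ = Dose / Vd = 311.0 / 114 = 2.728 mg/L
t = ln(C₀ / C) / k = ln(2.728 / 0.884) / 0.01670
  = ln(3.086) / 0.01670 = 1.127 / 0.01670 = 67.49 h

67.5 h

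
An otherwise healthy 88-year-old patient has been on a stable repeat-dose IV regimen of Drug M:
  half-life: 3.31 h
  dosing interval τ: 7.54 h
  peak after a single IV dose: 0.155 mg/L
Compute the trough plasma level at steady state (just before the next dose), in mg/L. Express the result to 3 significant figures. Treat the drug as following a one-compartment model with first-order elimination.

0.0403 mg/L

k = ln2 / t½ = 0.693147 / 3.31 = 0.2094 h⁻¹
e^(−kτ) = e^(−0.2094 × 7.54) = 0.2062
Accumulation ratio R = 1 / (1 − e^(−kτ)) = 1 / (1 − 0.2062) = 1.260
Steady-state trough = C₀ × R × e^(−kτ) = 0.155 × 1.260 × 0.2062 = 0.04027 mg/L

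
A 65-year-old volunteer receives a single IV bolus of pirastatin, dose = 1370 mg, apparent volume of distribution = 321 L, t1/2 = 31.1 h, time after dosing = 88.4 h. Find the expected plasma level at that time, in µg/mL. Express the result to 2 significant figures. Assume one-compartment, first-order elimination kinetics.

C₀ = Dose / Vd = 1370 / 321 = 4.268 mg/L
k = ln2 / t½ = 0.693147 / 31.1 = 0.02229 h⁻¹
C = C₀ · e^(−k·t) = 4.268 × e^(−0.02229 × 88.4)
  = 4.268 × 0.1394 = 0.5950 mg/L
(0.5950 mg/L = 0.5950 µg/mL)

0.60 µg/mL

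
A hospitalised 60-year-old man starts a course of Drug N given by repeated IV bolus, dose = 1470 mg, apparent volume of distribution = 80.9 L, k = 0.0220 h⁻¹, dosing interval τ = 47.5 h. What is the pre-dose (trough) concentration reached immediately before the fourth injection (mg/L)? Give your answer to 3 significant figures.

9.43 mg/L

C₀ per dose = Dose / Vd = 1470 / 80.9 = 18.17 mg/L
Fraction remaining after one interval: r = e^(−kτ) = e^(−0.02200 × 47.5) = 0.3517
Before dose 4, 3 doses have been given (aged 1τ, 2τ, 3τ).
C_trough = C₀ × (r + r² + … + r^3) = C₀ × r(1−r^3)/(1−r)
        = 18.17 × 0.3517 × (1 − 0.04350) / (1 − 0.3517) = 9.428 mg/L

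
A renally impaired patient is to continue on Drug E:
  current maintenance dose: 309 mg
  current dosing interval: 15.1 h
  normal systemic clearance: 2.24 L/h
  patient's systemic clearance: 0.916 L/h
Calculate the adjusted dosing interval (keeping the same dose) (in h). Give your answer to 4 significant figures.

To keep the same average steady-state level, dosing rate must scale with clearance.
CL ratio = 0.916 / 2.24 = 0.4089
New interval (same dose) = 15.1 / 0.4089 = 36.93 h

36.93 h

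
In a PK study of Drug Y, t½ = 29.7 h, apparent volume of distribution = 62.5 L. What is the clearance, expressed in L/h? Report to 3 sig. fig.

k = ln2 / t½ = 0.693147 / 29.7 = 0.02334 h⁻¹
CL = k × Vd = 0.02334 × 62.5 = 1.459 L/h

1.46 L/h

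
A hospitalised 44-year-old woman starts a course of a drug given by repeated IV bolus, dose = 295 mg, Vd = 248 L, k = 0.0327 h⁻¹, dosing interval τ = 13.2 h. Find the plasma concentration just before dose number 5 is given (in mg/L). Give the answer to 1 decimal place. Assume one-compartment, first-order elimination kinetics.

C₀ per dose = Dose / Vd = 295 / 248 = 1.190 mg/L
Fraction remaining after one interval: r = e^(−kτ) = e^(−0.03270 × 13.2) = 0.6494
Before dose 5, 4 doses have been given (aged 1τ, 2τ, 3τ, 4τ).
C_trough = C₀ × (r + r² + … + r^4) = C₀ × r(1−r^4)/(1−r)
        = 1.190 × 0.6494 × (1 − 0.1778) / (1 − 0.6494) = 1.812 mg/L

1.8 mg/L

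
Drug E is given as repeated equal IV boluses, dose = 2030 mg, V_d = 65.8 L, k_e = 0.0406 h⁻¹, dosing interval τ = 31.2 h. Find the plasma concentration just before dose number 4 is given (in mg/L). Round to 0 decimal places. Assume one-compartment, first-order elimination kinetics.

C₀ per dose = Dose / Vd = 2030 / 65.8 = 30.85 mg/L
Fraction remaining after one interval: r = e^(−kτ) = e^(−0.04060 × 31.2) = 0.2818
Before dose 4, 3 doses have been given (aged 1τ, 2τ, 3τ).
C_trough = C₀ × (r + r² + … + r^3) = C₀ × r(1−r^3)/(1−r)
        = 30.85 × 0.2818 × (1 − 0.02238) / (1 − 0.2818) = 11.83 mg/L

12 mg/L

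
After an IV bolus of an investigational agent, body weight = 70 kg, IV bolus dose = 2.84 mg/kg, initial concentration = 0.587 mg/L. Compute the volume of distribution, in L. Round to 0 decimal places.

Dose = 2.84 × 70 = 198.8 mg
Vd = Dose / C₀ = 198.8 / 0.587 = 338.7 L

339 L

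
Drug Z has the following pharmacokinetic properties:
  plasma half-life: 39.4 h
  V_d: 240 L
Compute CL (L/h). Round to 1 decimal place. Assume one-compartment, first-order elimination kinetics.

4.2 L/h

k = ln2 / t½ = 0.693147 / 39.4 = 0.01759 h⁻¹
CL = k × Vd = 0.01759 × 240 = 4.222 L/h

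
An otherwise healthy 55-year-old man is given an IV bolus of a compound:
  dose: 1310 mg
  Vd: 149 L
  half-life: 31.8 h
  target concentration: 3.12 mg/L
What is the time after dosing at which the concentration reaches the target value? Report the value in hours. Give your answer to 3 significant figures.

C₀ = Dose / Vd = 1310 / 149 = 8.792 mg/L
k = ln2 / t½ = 0.693147 / 31.8 = 0.02180 h⁻¹
t = ln(C₀ / C) / k = ln(8.792 / 3.12) / 0.02180
  = ln(2.818) / 0.02180 = 1.036 / 0.02180 = 47.52 h

47.5 h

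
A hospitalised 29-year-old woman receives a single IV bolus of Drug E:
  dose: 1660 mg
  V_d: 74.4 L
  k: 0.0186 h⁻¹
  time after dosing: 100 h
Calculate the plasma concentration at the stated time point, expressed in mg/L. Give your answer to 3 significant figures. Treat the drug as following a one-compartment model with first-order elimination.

C₀ = Dose / Vd = 1660 / 74.4 = 22.31 mg/L
C = C₀ · e^(−k·t) = 22.31 × e^(−0.01860 × 100)
  = 22.31 × 0.1557 = 3.474 mg/L

3.47 mg/L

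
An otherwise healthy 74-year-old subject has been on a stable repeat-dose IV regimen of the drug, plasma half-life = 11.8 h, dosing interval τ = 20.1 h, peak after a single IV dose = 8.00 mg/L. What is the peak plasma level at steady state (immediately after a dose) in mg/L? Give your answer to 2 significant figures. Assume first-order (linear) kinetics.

k = ln2 / t½ = 0.693147 / 11.8 = 0.05874 h⁻¹
e^(−kτ) = e^(−0.05874 × 20.1) = 0.3071
Accumulation ratio R = 1 / (1 − e^(−kτ)) = 1 / (1 − 0.3071) = 1.443
Steady-state peak = C₀ × R = 8.00 × 1.443 = 11.54 mg/L

12 mg/L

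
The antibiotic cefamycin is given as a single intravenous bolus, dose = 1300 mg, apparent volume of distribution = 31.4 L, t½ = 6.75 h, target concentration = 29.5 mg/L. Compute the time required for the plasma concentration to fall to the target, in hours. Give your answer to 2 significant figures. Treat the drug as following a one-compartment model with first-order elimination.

3.3 h

C₀ = Dose / Vd = 1300 / 31.4 = 41.40 mg/L
k = ln2 / t½ = 0.693147 / 6.75 = 0.1027 h⁻¹
t = ln(C₀ / C) / k = ln(41.40 / 29.5) / 0.1027
  = ln(1.403) / 0.1027 = 0.3386 / 0.1027 = 3.297 h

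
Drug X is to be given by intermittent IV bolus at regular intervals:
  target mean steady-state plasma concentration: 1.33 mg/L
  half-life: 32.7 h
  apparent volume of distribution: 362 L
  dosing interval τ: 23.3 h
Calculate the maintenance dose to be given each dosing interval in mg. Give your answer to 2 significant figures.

k = ln2 / t½ = 0.693147 / 32.7 = 0.02120 h⁻¹
CL = k × Vd = 0.02120 × 362 = 7.674 L/h
At steady state, Dose/τ = Css × CL.
Dose = Css × CL × τ = 1.33 × 7.674 × 23.3 = 237.8 mg

240 mg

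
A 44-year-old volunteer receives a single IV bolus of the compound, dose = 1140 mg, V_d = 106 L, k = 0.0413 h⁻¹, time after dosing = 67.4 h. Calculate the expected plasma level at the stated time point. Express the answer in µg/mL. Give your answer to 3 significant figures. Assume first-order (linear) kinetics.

0.665 µg/mL

C₀ = Dose / Vd = 1140 / 106 = 10.75 mg/L
C = C₀ · e^(−k·t) = 10.75 × e^(−0.04130 × 67.4)
  = 10.75 × 0.06181 = 0.6645 mg/L
(0.6645 mg/L = 0.6645 µg/mL)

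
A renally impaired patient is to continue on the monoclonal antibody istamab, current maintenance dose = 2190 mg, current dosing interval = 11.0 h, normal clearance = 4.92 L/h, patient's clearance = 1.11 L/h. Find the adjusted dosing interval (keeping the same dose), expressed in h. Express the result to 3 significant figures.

To keep the same average steady-state level, dosing rate must scale with clearance.
CL ratio = 1.11 / 4.92 = 0.2256
New interval (same dose) = 11.0 / 0.2256 = 48.76 h

48.8 h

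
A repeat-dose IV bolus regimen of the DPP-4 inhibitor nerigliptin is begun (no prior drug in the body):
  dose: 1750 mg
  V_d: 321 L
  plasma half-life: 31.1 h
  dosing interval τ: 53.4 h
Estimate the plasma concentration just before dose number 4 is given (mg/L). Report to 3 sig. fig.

C₀ per dose = Dose / Vd = 1750 / 321 = 5.452 mg/L
k = ln2 / t½ = 0.693147 / 31.1 = 0.02229 h⁻¹
Fraction remaining after one interval: r = e^(−kτ) = e^(−0.02229 × 53.4) = 0.3041
Before dose 4, 3 doses have been given (aged 1τ, 2τ, 3τ).
C_trough = C₀ × (r + r² + … + r^3) = C₀ × r(1−r^3)/(1−r)
        = 5.452 × 0.3041 × (1 − 0.02812) / (1 − 0.3041) = 2.315 mg/L

2.32 mg/L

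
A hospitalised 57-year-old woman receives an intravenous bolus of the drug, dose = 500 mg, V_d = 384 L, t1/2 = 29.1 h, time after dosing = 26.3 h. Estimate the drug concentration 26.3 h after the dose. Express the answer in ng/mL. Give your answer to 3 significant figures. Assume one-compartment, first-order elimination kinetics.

C₀ = Dose / Vd = 500.0 / 384 = 1.302 mg/L
k = ln2 / t½ = 0.693147 / 29.1 = 0.02382 h⁻¹
C = C₀ · e^(−k·t) = 1.302 × e^(−0.02382 × 26.3)
  = 1.302 × 0.5345 = 0.6959 mg/L
Convert: 0.6959 mg/L × 1000 = 695.9 ng/mL

696 ng/mL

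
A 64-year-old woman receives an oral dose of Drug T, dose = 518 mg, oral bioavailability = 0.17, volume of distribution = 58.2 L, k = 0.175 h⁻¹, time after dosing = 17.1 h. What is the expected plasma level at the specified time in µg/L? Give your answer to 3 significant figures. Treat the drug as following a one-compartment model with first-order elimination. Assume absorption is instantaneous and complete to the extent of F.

75.9 µg/L

Amount reaching circulation = F × Dose = 0.17 × 518.0 = 88.06 mg
C₀ = F·Dose / Vd = 88.06 / 58.2 = 1.513 mg/L
C = C₀ · e^(−k·t) = 1.513 × e^(−0.1750 × 17.1)
  = 1.513 × 0.05016 = 0.07589 mg/L
Convert: 0.07589 mg/L × 1000 = 75.89 µg/L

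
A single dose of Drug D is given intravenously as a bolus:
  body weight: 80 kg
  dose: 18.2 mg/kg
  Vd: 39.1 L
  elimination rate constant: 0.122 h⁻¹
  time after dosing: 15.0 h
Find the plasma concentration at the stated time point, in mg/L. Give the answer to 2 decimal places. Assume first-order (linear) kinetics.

5.97 mg/L

Total dose = 18.2 × 80 = 1456 mg
C₀ = Dose / Vd = 1456 / 39.1 = 37.24 mg/L
C = C₀ · e^(−k·t) = 37.24 × e^(−0.1220 × 15.0)
  = 37.24 × 0.1604 = 5.973 mg/L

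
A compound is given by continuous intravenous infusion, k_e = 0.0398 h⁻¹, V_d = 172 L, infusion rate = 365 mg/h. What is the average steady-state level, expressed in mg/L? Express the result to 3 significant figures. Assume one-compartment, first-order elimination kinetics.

CL = k × Vd = 0.03980 × 172 = 6.846 L/h
At steady state Css = R₀ / CL = 365 / 6.846 = 53.32 mg/L

53.3 mg/L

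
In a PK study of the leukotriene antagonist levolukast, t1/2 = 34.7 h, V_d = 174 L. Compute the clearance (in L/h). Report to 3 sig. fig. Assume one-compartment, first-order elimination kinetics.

3.48 L/h

k = ln2 / t½ = 0.693147 / 34.7 = 0.01998 h⁻¹
CL = k × Vd = 0.01998 × 174 = 3.477 L/h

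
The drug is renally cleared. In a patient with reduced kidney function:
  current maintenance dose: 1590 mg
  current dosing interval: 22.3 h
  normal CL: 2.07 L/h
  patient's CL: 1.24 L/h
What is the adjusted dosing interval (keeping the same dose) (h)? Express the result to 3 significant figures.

37.2 h

To keep the same average steady-state level, dosing rate must scale with clearance.
CL ratio = 1.24 / 2.07 = 0.5990
New interval (same dose) = 22.3 / 0.5990 = 37.23 h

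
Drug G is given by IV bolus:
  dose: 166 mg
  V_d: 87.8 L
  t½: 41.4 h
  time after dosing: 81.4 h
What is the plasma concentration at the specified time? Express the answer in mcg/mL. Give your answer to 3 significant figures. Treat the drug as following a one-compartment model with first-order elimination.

0.484 mcg/mL

C₀ = Dose / Vd = 166.0 / 87.8 = 1.891 mg/L
k = ln2 / t½ = 0.693147 / 41.4 = 0.01674 h⁻¹
C = C₀ · e^(−k·t) = 1.891 × e^(−0.01674 × 81.4)
  = 1.891 × 0.2560 = 0.4841 mg/L
(0.4841 mg/L = 0.4841 mcg/mL)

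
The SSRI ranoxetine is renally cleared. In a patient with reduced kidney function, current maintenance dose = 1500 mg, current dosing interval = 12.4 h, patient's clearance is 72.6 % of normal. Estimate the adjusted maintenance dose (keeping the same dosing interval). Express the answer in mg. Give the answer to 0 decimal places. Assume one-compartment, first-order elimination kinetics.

To keep the same average steady-state level, dosing rate must scale with clearance.
CL ratio = 72.6 / 100 = 0.7260
New dose (same interval) = 1500 × 0.7260 = 1089 mg

1089 mg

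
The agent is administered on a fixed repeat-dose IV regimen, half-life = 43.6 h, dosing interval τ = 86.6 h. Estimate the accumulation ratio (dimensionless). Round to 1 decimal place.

k = ln2 / t½ = 0.693147 / 43.6 = 0.01590 h⁻¹
e^(−kτ) = e^(−0.01590 × 86.6) = 0.2523
Accumulation ratio R = 1 / (1 − e^(−kτ)) = 1 / (1 − 0.2523) = 1.337

1.3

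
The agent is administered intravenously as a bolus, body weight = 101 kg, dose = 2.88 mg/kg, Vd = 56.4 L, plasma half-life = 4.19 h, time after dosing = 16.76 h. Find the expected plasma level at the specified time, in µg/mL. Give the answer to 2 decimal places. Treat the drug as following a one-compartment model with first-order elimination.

Total dose = 2.88 × 101 = 290.9 mg
C₀ = Dose / Vd = 290.9 / 56.4 = 5.158 mg/L
k = ln2 / t½ = 0.693147 / 4.19 = 0.1654 h⁻¹
t / t½ = 16.76 / 4.19 = 4 half-lives
C = C₀ × (1/2)^4 = 5.158 × 0.06250 = 0.3224 mg/L
(0.3224 mg/L = 0.3224 µg/mL)

0.32 µg/mL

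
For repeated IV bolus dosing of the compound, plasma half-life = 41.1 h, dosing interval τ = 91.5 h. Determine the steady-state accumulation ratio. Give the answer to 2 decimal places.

k = ln2 / t½ = 0.693147 / 41.1 = 0.01686 h⁻¹
e^(−kτ) = e^(−0.01686 × 91.5) = 0.2138
Accumulation ratio R = 1 / (1 − e^(−kτ)) = 1 / (1 − 0.2138) = 1.272

1.27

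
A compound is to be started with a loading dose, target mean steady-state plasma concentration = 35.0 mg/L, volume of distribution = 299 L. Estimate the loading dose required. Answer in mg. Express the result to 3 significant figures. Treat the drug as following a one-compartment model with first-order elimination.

LD = Css × Vd = 35.0 × 299 = 10470 mg

10500 mg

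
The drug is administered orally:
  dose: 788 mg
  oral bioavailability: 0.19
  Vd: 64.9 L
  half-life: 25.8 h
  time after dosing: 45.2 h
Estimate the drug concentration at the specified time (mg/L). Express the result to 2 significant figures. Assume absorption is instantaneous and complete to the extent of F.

Amount reaching circulation = F × Dose = 0.19 × 788.0 = 149.7 mg
C₀ = F·Dose / Vd = 149.7 / 64.9 = 2.307 mg/L
k = ln2 / t½ = 0.693147 / 25.8 = 0.02687 h⁻¹
C = C₀ · e^(−k·t) = 2.307 × e^(−0.02687 × 45.2)
  = 2.307 × 0.2969 = 0.6849 mg/L

0.68 mg/L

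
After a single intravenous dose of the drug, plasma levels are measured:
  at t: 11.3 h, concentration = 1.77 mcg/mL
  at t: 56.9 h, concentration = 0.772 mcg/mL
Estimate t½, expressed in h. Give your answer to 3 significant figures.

38.1 h

k = ln(C₁/C₂) / (t₂ − t₁) = ln(1.77/0.772) / (56.9 − 11.3)
  = 0.8298 / 45.60 = 0.01820 h⁻¹
t½ = ln2 / k = 0.693147 / 0.01820 = 38.09 h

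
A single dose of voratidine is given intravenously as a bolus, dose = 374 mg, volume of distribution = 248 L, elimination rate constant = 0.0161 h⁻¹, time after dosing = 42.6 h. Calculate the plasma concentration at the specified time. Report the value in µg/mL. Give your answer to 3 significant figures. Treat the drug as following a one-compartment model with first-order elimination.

0.760 µg/mL

C₀ = Dose / Vd = 374.0 / 248 = 1.508 mg/L
C = C₀ · e^(−k·t) = 1.508 × e^(−0.01610 × 42.6)
  = 1.508 × 0.5037 = 0.7596 mg/L
(0.7596 mg/L = 0.7596 µg/mL)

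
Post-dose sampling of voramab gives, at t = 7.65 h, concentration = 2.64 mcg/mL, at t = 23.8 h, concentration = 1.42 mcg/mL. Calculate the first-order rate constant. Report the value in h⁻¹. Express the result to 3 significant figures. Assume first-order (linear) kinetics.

k = ln(C₁/C₂) / (t₂ − t₁) = ln(2.64/1.42) / (23.8 − 7.65)
  = 0.6201 / 16.15 = 0.03840 h⁻¹

0.0384 h⁻¹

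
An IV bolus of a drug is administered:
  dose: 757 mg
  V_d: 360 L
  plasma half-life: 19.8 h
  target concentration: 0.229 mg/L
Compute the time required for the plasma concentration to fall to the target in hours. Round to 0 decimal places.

63 h

C₀ = Dose / Vd = 757.0 / 360 = 2.103 mg/L
k = ln2 / t½ = 0.693147 / 19.8 = 0.03501 h⁻¹
t = ln(C₀ / C) / k = ln(2.103 / 0.229) / 0.03501
  = ln(9.183) / 0.03501 = 2.217 / 0.03501 = 63.32 h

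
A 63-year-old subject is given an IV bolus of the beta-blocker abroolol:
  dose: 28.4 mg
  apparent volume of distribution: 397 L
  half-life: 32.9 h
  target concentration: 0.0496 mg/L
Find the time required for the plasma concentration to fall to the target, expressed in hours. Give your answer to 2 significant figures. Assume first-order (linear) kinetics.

C₀ = Dose / Vd = 28.40 / 397 = 0.07154 mg/L
k = ln2 / t½ = 0.693147 / 32.9 = 0.02107 h⁻¹
t = ln(C₀ / C) / k = ln(0.07154 / 0.0496) / 0.02107
  = ln(1.442) / 0.02107 = 0.3660 / 0.02107 = 17.37 h

17 h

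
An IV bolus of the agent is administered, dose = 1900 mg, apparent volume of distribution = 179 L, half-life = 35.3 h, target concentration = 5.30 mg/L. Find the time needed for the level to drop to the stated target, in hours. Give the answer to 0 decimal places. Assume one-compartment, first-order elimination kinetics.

35 h

C₀ = Dose / Vd = 1900 / 179 = 10.61 mg/L
k = ln2 / t½ = 0.693147 / 35.3 = 0.01964 h⁻¹
t = ln(C₀ / C) / k = ln(10.61 / 5.30) / 0.01964
  = ln(2.002) / 0.01964 = 0.6941 / 0.01964 = 35.34 h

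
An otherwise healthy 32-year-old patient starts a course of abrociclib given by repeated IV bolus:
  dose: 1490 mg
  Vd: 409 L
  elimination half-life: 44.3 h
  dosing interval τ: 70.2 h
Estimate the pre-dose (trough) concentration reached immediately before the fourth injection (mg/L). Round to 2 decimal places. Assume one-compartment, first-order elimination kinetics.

C₀ per dose = Dose / Vd = 1490 / 409 = 3.643 mg/L
k = ln2 / t½ = 0.693147 / 44.3 = 0.01565 h⁻¹
Fraction remaining after one interval: r = e^(−kτ) = e^(−0.01565 × 70.2) = 0.3333
Before dose 4, 3 doses have been given (aged 1τ, 2τ, 3τ).
C_trough = C₀ × (r + r² + … + r^3) = C₀ × r(1−r^3)/(1−r)
        = 3.643 × 0.3333 × (1 − 0.03703) / (1 − 0.3333) = 1.754 mg/L

1.75 mg/L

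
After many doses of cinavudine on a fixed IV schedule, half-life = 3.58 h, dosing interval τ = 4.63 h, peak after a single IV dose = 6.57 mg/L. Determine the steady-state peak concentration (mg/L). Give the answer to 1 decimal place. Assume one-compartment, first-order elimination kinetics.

k = ln2 / t½ = 0.693147 / 3.58 = 0.1936 h⁻¹
e^(−kτ) = e^(−0.1936 × 4.63) = 0.4080
Accumulation ratio R = 1 / (1 − e^(−kτ)) = 1 / (1 − 0.4080) = 1.689
Steady-state peak = C₀ × R = 6.57 × 1.689 = 11.10 mg/L

11.1 mg/L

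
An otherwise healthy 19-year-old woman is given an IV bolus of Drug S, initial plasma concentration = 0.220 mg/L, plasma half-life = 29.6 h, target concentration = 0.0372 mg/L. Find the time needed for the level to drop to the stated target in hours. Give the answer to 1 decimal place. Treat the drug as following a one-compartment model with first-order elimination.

k = ln2 / t½ = 0.693147 / 29.6 = 0.02342 h⁻¹
t = ln(C₀ / C) / k = ln(0.2200 / 0.0372) / 0.02342
  = ln(5.914) / 0.02342 = 1.777 / 0.02342 = 75.88 h

75.9 h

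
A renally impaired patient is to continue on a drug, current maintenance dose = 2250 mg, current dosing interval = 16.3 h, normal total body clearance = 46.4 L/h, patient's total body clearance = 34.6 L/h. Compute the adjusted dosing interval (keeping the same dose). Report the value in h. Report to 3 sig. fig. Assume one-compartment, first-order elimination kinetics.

21.9 h

To keep the same average steady-state level, dosing rate must scale with clearance.
CL ratio = 34.6 / 46.4 = 0.7457
New interval (same dose) = 16.3 / 0.7457 = 21.86 h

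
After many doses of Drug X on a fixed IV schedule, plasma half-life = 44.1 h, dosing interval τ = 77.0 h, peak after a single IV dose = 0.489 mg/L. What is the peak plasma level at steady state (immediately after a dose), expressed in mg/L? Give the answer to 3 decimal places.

0.697 mg/L

k = ln2 / t½ = 0.693147 / 44.1 = 0.01572 h⁻¹
e^(−kτ) = e^(−0.01572 × 77.0) = 0.2981
Accumulation ratio R = 1 / (1 − e^(−kτ)) = 1 / (1 − 0.2981) = 1.425
Steady-state peak = C₀ × R = 0.489 × 1.425 = 0.6968 mg/L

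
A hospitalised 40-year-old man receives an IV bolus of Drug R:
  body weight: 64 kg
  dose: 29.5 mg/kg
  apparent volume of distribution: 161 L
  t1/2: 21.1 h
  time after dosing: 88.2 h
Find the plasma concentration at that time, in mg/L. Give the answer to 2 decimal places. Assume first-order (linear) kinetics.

Total dose = 29.5 × 64 = 1888 mg
C₀ = Dose / Vd = 1888 / 161 = 11.73 mg/L
k = ln2 / t½ = 0.693147 / 21.1 = 0.03285 h⁻¹
C = C₀ · e^(−k·t) = 11.73 × e^(−0.03285 × 88.2)
  = 11.73 × 0.05517 = 0.6471 mg/L

0.65 mg/L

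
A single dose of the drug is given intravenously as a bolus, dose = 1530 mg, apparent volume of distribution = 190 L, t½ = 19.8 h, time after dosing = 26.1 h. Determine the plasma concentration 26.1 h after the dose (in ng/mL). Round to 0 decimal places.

3229 ng/mL

C₀ = Dose / Vd = 1530 / 190 = 8.053 mg/L
k = ln2 / t½ = 0.693147 / 19.8 = 0.03501 h⁻¹
C = C₀ · e^(−k·t) = 8.053 × e^(−0.03501 × 26.1)
  = 8.053 × 0.4010 = 3.229 mg/L
Convert: 3.229 mg/L × 1000 = 3229 ng/mL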